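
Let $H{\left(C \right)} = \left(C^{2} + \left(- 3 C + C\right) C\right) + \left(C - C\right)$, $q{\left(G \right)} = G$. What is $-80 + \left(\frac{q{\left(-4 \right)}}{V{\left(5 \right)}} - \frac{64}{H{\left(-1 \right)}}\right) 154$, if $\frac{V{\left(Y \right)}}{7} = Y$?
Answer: $\frac{48792}{5} \approx 9758.4$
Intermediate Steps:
$V{\left(Y \right)} = 7 Y$
$H{\left(C \right)} = - C^{2}$ ($H{\left(C \right)} = \left(C^{2} + - 2 C C\right) + 0 = \left(C^{2} - 2 C^{2}\right) + 0 = - C^{2} + 0 = - C^{2}$)
$-80 + \left(\frac{q{\left(-4 \right)}}{V{\left(5 \right)}} - \frac{64}{H{\left(-1 \right)}}\right) 154 = -80 + \left(- \frac{4}{7 \cdot 5} - \frac{64}{\left(-1\right) \left(-1\right)^{2}}\right) 154 = -80 + \left(- \frac{4}{35} - \frac{64}{\left(-1\right) 1}\right) 154 = -80 + \left(\left(-4\right) \frac{1}{35} - \frac{64}{-1}\right) 154 = -80 + \left(- \frac{4}{35} - -64\right) 154 = -80 + \left(- \frac{4}{35} + 64\right) 154 = -80 + \frac{2236}{35} \cdot 154 = -80 + \frac{49192}{5} = \frac{48792}{5}$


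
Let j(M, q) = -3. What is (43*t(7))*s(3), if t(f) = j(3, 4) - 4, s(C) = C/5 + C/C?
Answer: -2408/5 ≈ -481.60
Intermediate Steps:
s(C) = 1 + C/5 (s(C) = C*(1/5) + 1 = C/5 + 1 = 1 + C/5)
t(f) = -7 (t(f) = -3 - 4 = -7)
(43*t(7))*s(3) = (43*(-7))*(1 + (1/5)*3) = -301*(1 + 3/5) = -301*8/5 = -2408/5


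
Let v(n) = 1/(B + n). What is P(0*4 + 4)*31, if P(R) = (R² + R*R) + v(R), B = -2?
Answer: 2015/2 ≈ 1007.5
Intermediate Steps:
v(n) = 1/(-2 + n)
P(R) = 1/(-2 + R) + 2*R² (P(R) = (R² + R*R) + 1/(-2 + R) = (R² + R²) + 1/(-2 + R) = 2*R² + 1/(-2 + R) = 1/(-2 + R) + 2*R²)
P(0*4 + 4)*31 = ((1 + 2*(0*4 + 4)²*(-2 + (0*4 + 4)))/(-2 + (0*4 + 4)))*31 = ((1 + 2*(0 + 4)²*(-2 + (0 + 4)))/(-2 + (0 + 4)))*31 = ((1 + 2*4²*(-2 + 4))/(-2 + 4))*31 = ((1 + 2*16*2)/2)*31 = ((1 + 64)/2)*31 = ((½)*65)*31 = (65/2)*31 = 2015/2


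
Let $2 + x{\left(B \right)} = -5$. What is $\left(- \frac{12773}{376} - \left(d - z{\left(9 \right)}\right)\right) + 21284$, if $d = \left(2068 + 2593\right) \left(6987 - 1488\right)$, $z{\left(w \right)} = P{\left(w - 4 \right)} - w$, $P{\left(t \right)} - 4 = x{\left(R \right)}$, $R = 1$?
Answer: $- \frac{9629209965}{376} \approx -2.561 \cdot 10^{7}$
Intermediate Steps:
$x{\left(B \right)} = -7$ ($x{\left(B \right)} = -2 - 5 = -7$)
$P{\left(t \right)} = -3$ ($P{\left(t \right)} = 4 - 7 = -3$)
$z{\left(w \right)} = -3 - w$
$d = 25630839$ ($d = 4661 \cdot 5499 = 25630839$)
$\left(- \frac{12773}{376} - \left(d - z{\left(9 \right)}\right)\right) + 21284 = \left(- \frac{12773}{376} - 25630851\right) + 21284 = - \frac{9637212749}{376} + 21284 = - \frac{9629209965}{376}$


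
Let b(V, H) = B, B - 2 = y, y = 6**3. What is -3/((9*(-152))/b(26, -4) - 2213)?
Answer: 327/241901 ≈ 0.0013518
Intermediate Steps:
y = 216
B = 218 (B = 2 + 216 = 218)
b(V, H) = 218
-3/((9*(-152))/b(26, -4) - 2213) = -3/((9*(-152))/218 - 2213) = -3/(-1368*1/218 - 2213) = -3/(-684/109 - 2213) = -3/(-241901/109) = -3*(-109/241901) = 327/241901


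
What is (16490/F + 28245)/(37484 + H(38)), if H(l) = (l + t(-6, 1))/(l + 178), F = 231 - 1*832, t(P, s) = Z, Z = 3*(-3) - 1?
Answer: 83252070/110591813 ≈ 0.75279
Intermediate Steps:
Z = -10 (Z = -9 - 1 = -10)
t(P, s) = -10
F = -601 (F = 231 - 832 = -601)
H(l) = (-10 + l)/(178 + l) (H(l) = (l - 10)/(l + 178) = (-10 + l)/(178 + l))
(16490/F + 28245)/(37484 + H(38)) = (16490/(-601) + 28245)/(37484 + (-10 + 38)/(178 + 38)) = (16490*(-1/601) + 28245)/(37484 + 28/216) = (-16490/601 + 28245)/(37484 + (1/216)*28) = 16958755/(601*(37484 + 7/54)) = 16958755/(601*(2024143/54)) = (16958755/601)*(54/2024143) = 83252070/110591813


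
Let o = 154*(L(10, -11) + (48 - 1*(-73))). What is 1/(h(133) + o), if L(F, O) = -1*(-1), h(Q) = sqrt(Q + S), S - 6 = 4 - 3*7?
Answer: 154/2893351 - sqrt(122)/352988822 ≈ 5.3194e-5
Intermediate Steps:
S = -11 (S = 6 + (4 - 3*7) = 6 + (4 - 21) = 6 - 17 = -11)
h(Q) = sqrt(-11 + Q) (h(Q) = sqrt(Q - 11) = sqrt(-11 + Q))
L(F, O) = 1
o = 18788 (o = 154*(1 + (48 - 1*(-73))) = 154*(1 + (48 + 73)) = 154*(1 + 121) = 154*122 = 18788)
1/(h(133) + o) = 1/(sqrt(-11 + 133) + 18788) = 1/(sqrt(122) + 18788) = 1/(18788 + sqrt(122))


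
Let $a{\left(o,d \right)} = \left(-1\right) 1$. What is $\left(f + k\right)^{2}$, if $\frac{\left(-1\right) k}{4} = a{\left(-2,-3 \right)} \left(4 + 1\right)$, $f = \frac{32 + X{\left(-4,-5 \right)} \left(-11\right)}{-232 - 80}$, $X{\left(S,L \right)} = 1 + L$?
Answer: $\frac{2374681}{6084} \approx 390.32$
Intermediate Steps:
$a{\left(o,d \right)} = -1$
$f = - \frac{19}{78}$ ($f = \frac{32 + \left(1 - 5\right) \left(-11\right)}{-232 - 80} = \frac{32 - -44}{-312} = \left(32 + 44\right) \left(- \frac{1}{312}\right) = 76 \left(- \frac{1}{312}\right) = - \frac{19}{78} \approx -0.24359$)
$k = 20$ ($k = - 4 \left(- (4 + 1)\right) = - 4 \left(\left(-1\right) 5\right) = \left(-4\right) \left(-5\right) = 20$)
$\left(f + k\right)^{2} = \left(- \frac{19}{78} + 20\right)^{2} = \left(\frac{1541}{78}\right)^{2} = \frac{2374681}{6084}$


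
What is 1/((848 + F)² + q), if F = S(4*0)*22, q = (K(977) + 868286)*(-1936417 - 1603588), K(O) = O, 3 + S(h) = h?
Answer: -1/3077194754791 ≈ -3.2497e-13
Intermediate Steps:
S(h) = -3 + h
q = -3077195366315 (q = (977 + 868286)*(-1936417 - 1603588) = 869263*(-3540005) = -3077195366315)
F = -66 (F = (-3 + 4*0)*22 = (-3 + 0)*22 = -3*22 = -66)
1/((848 + F)² + q) = 1/((848 - 66)² - 3077195366315) = 1/(782² - 3077195366315) = 1/(611524 - 3077195366315) = 1/(-3077194754791) = -1/3077194754791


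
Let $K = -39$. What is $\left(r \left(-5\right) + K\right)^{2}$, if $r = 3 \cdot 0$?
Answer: $1521$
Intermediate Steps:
$r = 0$
$\left(r \left(-5\right) + K\right)^{2} = \left(0 \left(-5\right) - 39\right)^{2} = \left(0 - 39\right)^{2} = \left(-39\right)^{2} = 1521$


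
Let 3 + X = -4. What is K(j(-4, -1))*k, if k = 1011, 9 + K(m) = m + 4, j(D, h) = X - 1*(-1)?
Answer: -11121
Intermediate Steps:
X = -7 (X = -3 - 4 = -7)
j(D, h) = -6 (j(D, h) = -7 - 1*(-1) = -7 + 1 = -6)
K(m) = -5 + m (K(m) = -9 + (m + 4) = -9 + (4 + m) = -5 + m)
K(j(-4, -1))*k = (-5 - 6)*1011 = -11*1011 = -11121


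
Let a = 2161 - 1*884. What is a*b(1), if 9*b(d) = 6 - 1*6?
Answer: 0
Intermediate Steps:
b(d) = 0 (b(d) = (6 - 1*6)/9 = (6 - 6)/9 = (⅑)*0 = 0)
a = 1277 (a = 2161 - 884 = 1277)
a*b(1) = 1277*0 = 0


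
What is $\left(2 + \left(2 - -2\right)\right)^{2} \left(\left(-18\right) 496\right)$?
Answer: $-321408$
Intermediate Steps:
$\left(2 + \left(2 - -2\right)\right)^{2} \left(\left(-18\right) 496\right) = \left(2 + \left(2 + 2\right)\right)^{2} \left(-8928\right) = \left(2 + 4\right)^{2} \left(-8928\right) = 6^{2} \left(-8928\right) = 36 \left(-8928\right) = -321408$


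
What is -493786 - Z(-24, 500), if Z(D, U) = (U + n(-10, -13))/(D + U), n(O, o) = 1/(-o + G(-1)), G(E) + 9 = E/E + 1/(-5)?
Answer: -805860467/1632 ≈ -4.9379e+5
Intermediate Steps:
G(E) = -41/5 (G(E) = -9 + (E/E + 1/(-5)) = -9 + (1 + 1*(-⅕)) = -9 + (1 - ⅕) = -9 + ⅘ = -41/5)
n(O, o) = 1/(-41/5 - o) (n(O, o) = 1/(-o - 41/5) = 1/(-41/5 - o))
Z(D, U) = (5/24 + U)/(D + U) (Z(D, U) = (U - 5/(41 + 5*(-13)))/(D + U) = (U - 5/(41 - 65))/(D + U) = (U - 5/(-24))/(D + U) = (U - 5*(-1/24))/(D + U) = (U + 5/24)/(D + U) = (5/24 + U)/(D + U))
-493786 - Z(-24, 500) = -493786 - (5/24 + 500)/(-24 + 500) = -493786 - 12005/(476*24) = -493786 - 1*1715/1632 = -493786 - 1715/1632 = -805860467/1632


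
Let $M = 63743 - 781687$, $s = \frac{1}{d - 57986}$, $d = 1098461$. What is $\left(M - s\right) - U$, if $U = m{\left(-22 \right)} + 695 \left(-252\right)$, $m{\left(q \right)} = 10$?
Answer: $- \frac{564784396651}{1040475} \approx -5.4281 \cdot 10^{5}$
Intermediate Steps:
$s = \frac{1}{1040475}$ ($s = \frac{1}{1098461 - 57986} = \frac{1}{1040475} \approx 9.611 \cdot 10^{-7}$)
$M = -717944$ ($M = 63743 - 781687 = -717944$)
$U = -175130$ ($U = 10 + 695 \left(-252\right) = 10 - 175140 = -175130$)
$\left(M - s\right) - U = \left(-717944 - \frac{1}{1040475}\right) - -175130 = \left(-717944 - \frac{1}{1040475}\right) + 175130 = - \frac{747002783401}{1040475} + 175130 = - \frac{564784396651}{1040475}$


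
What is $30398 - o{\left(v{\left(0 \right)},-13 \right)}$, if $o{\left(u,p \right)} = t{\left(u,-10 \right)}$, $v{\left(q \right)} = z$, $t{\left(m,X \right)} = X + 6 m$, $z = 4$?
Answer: $30384$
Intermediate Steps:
$v{\left(q \right)} = 4$
$o{\left(u,p \right)} = -10 + 6 u$
$30398 - o{\left(v{\left(0 \right)},-13 \right)} = 30398 - \left(-10 + 6 \cdot 4\right) = 30398 - \left(-10 + 24\right) = 30398 - 14 = 30384$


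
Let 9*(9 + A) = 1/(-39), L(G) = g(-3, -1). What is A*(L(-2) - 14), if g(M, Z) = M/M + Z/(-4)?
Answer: 13430/117 ≈ 114.79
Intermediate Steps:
g(M, Z) = 1 - Z/4 (g(M, Z) = 1 + Z*(-¼) = 1 - Z/4)
L(G) = 5/4 (L(G) = 1 - ¼*(-1) = 1 + ¼ = 5/4)
A = -3160/351 (A = -9 + (⅑)/(-39) = -9 + (⅑)*(-1/39) = -9 - 1/351 = -3160/351 ≈ -9.0029)
A*(L(-2) - 14) = -3160*(5/4 - 14)/351 = -3160/351*(-51/4) = 13430/117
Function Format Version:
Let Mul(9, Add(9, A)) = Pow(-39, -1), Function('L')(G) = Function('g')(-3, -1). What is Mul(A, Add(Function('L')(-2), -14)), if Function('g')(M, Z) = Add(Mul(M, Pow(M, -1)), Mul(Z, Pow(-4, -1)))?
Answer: Rational(13430, 117) ≈ 114.79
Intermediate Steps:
Function('g')(M, Z) = Add(1, Mul(Rational(-1, 4), Z)) (Function('g')(M, Z) = Add(1, Mul(Z, Rational(-1, 4))) = Add(1, Mul(Rational(-1, 4), Z)))
Function('L')(G) = Rational(5, 4) (Function('L')(G) = Add(1, Mul(Rational(-1, 4), -1)) = Add(1, Rational(1, 4)) = Rational(5, 4))
A = Rational(-3160, 351) (A = Add(-9, Mul(Rational(1, 9), Pow(-39, -1))) = Add(-9, Mul(Rational(1, 9), Rational(-1, 39))) = Add(-9, Rational(-1, 351)) = Rational(-3160, 351) ≈ -9.0029)
Mul(A, Add(Function('L')(-2), -14)) = Mul(Rational(-3160, 351), Add(Rational(5, 4), -14)) = Mul(Rational(-3160, 351), Rational(-51, 4)) = Rational(13430, 117)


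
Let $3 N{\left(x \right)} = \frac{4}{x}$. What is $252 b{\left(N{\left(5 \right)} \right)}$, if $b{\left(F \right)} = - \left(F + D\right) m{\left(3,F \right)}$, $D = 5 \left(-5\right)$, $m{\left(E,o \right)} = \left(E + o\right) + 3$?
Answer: $\frac{976472}{25} \approx 39059.0$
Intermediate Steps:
$m{\left(E,o \right)} = 3 + E + o$
$D = -25$
$N{\left(x \right)} = \frac{4}{3 x}$ ($N{\left(x \right)} = \frac{4 \frac{1}{x}}{3} = \frac{4}{3 x}$)
$b{\left(F \right)} = - \left(-25 + F\right) \left(6 + F\right)$ ($b{\left(F \right)} = - \left(F - 25\right) \left(3 + 3 + F\right) = - \left(-25 + F\right) \left(6 + F\right)$)
$252 b{\left(N{\left(5 \right)} \right)} = 252 \left(- \left(-25 + \frac{4}{3 \cdot 5}\right) \left(6 + \frac{4}{3 \cdot 5}\right)\right) = 252 \left(- \left(-25 + \frac{4}{3} \cdot \frac{1}{5}\right) \left(6 + \frac{4}{3} \cdot \frac{1}{5}\right)\right) = 252 \left(- \left(-25 + \frac{4}{15}\right) \left(6 + \frac{4}{15}\right)\right) = 252 \left(\left(-1\right) \left(- \frac{371}{15}\right) \frac{94}{15}\right) = 252 \cdot \frac{34874}{225} = \frac{976472}{25}$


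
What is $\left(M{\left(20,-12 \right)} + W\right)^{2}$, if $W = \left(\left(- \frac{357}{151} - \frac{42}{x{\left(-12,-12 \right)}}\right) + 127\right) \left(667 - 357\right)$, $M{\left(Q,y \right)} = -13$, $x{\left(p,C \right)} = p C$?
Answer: $\frac{4875252585814081}{3283344} \approx 1.4848 \cdot 10^{9}$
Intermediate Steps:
$x{\left(p,C \right)} = C p$
$W = \frac{69846565}{1812}$ ($W = \left(\left(- \frac{357}{151} - \frac{42}{\left(-12\right) \left(-12\right)}\right) + 127\right) \left(667 - 357\right) = \left(\left(\left(-357\right) \frac{1}{151} - \frac{42}{144}\right) + 127\right) 310 = \left(\left(- \frac{357}{151} - \frac{7}{24}\right) + 127\right) 310 = \left(- \frac{9625}{3624} + 127\right) 310 = \frac{450623}{3624} \cdot 310 = \frac{69846565}{1812} \approx 38547.0$)
$\left(M{\left(20,-12 \right)} + W\right)^{2} = \left(-13 + \frac{69846565}{1812}\right)^{2} = \left(\frac{69823009}{1812}\right)^{2} = \frac{4875252585814081}{3283344}$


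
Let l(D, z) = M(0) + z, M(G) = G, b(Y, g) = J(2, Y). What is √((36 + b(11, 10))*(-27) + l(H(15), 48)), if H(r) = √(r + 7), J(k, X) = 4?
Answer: 2*I*√258 ≈ 32.125*I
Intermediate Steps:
b(Y, g) = 4
H(r) = √(7 + r)
l(D, z) = z (l(D, z) = 0 + z = z)
√((36 + b(11, 10))*(-27) + l(H(15), 48)) = √((36 + 4)*(-27) + 48) = √(40*(-27) + 48) = √(-1080 + 48) = √(-1032) = 2*I*√258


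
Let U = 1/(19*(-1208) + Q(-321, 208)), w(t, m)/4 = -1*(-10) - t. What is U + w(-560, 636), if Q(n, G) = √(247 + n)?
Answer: 600545579444/263397189 - I*√74/526794378 ≈ 2280.0 - 1.633e-8*I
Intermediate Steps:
w(t, m) = 40 - 4*t (w(t, m) = 4*(-1*(-10) - t) = 4*(10 - t) = 40 - 4*t)
U = 1/(-22952 + I*√74) (U = 1/(19*(-1208) + √(247 - 321)) = 1/(-22952 + √(-74)) = 1/(-22952 + I*√74) ≈ -4.3569e-5 - 1.63e-8*I)
U + w(-560, 636) = (-11476/263397189 - I*√74/526794378) + (40 - 4*(-560)) = (-11476/263397189 - I*√74/526794378) + (40 + 2240) = (-11476/263397189 - I*√74/526794378) + 2280 = 600545579444/263397189 - I*√74/526794378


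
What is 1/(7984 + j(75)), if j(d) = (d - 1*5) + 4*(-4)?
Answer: 1/8038 ≈ 0.00012441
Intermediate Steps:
j(d) = -21 + d (j(d) = (d - 5) - 16 = (-5 + d) - 16 = -21 + d)
1/(7984 + j(75)) = 1/(7984 + (-21 + 75)) = 1/(7984 + 54) = 1/8038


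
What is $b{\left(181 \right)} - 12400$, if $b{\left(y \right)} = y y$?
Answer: $20361$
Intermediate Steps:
$b{\left(y \right)} = y^{2}$
$b{\left(181 \right)} - 12400 = 181^{2} - 12400 = 32761 - 12400 = 20361$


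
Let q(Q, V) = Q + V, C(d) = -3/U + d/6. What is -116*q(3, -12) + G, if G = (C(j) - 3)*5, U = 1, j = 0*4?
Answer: 1014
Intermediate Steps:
j = 0
C(d) = -3 + d/6 (C(d) = -3/1 + d/6 = -3*1 + d*(1/6) = -3 + d/6)
G = -30 (G = ((-3 + (1/6)*0) - 3)*5 = ((-3 + 0) - 3)*5 = (-3 - 3)*5 = -6*5 = -30)
-116*q(3, -12) + G = -116*(3 - 12) - 30 = -116*(-9) - 30 = 1044 - 30 = 1014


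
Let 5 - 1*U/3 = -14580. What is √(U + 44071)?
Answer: √87826 ≈ 296.35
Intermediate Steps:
U = 43755 (U = 15 - 3*(-14580) = 15 + 43740 = 43755)
√(U + 44071) = √(43755 + 44071) = √87826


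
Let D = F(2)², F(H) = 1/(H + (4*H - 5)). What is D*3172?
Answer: 3172/25 ≈ 126.88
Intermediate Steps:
F(H) = 1/(-5 + 5*H) (F(H) = 1/(H + (-5 + 4*H)) = 1/(-5 + 5*H))
D = 1/25 (D = (1/(5*(-1 + 2)))² = ((⅕)/1)² = ((⅕)*1)² = (⅕)² = 1/25 ≈ 0.040000)
D*3172 = (1/25)*3172 = 3172/25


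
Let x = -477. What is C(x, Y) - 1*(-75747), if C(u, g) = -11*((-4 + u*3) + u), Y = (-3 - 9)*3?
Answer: 96779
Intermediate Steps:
Y = -36 (Y = -12*3 = -36)
C(u, g) = 44 - 44*u (C(u, g) = -11*((-4 + 3*u) + u) = -11*(-4 + 4*u) = 44 - 44*u)
C(x, Y) - 1*(-75747) = (44 - 44*(-477)) - 1*(-75747) = (44 + 20988) + 75747 = 21032 + 75747 = 96779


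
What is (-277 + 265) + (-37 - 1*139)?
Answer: -188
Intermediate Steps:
(-277 + 265) + (-37 - 1*139) = -12 + (-37 - 139) = -12 - 176 = -188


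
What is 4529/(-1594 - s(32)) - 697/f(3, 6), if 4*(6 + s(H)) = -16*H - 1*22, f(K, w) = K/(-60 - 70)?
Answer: 263557316/8727 ≈ 30200.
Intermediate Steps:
f(K, w) = -K/130 (f(K, w) = K/(-130) = -K/130)
s(H) = -23/2 - 4*H (s(H) = -6 + (-16*H - 1*22)/4 = -6 + (-16*H - 22)/4 = -6 + (-22 - 16*H)/4 = -6 + (-11/2 - 4*H) = -23/2 - 4*H)
4529/(-1594 - s(32)) - 697/f(3, 6) = 4529/(-1594 - (-23/2 - 4*32)) - 697/((-1/130*3)) = 4529/(-1594 - (-23/2 - 128)) - 697/(-3/130) = 4529/(-1594 - 1*(-279/2)) - 697*(-130/3) = 4529/(-1594 + 279/2) + 90610/3 = 4529/(-2909/2) + 90610/3 = 4529*(-2/2909) + 90610/3 = -9058/2909 + 90610/3 = 263557316/8727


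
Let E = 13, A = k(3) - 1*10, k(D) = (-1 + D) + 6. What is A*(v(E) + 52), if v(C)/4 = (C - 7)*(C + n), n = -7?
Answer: -392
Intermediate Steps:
k(D) = 5 + D
A = -2 (A = (5 + 3) - 1*10 = 8 - 10 = -2)
v(C) = 4*(-7 + C)**2 (v(C) = 4*((C - 7)*(C - 7)) = 4*((-7 + C)*(-7 + C)) = 4*(-7 + C)**2)
A*(v(E) + 52) = -2*((196 - 56*13 + 4*13**2) + 52) = -2*((196 - 728 + 4*169) + 52) = -2*((196 - 728 + 676) + 52) = -2*(144 + 52) = -2*196 = -392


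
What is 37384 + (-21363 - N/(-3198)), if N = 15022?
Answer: 25625090/1599 ≈ 16026.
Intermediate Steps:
37384 + (-21363 - N/(-3198)) = 37384 + (-21363 - 15022/(-3198)) = 37384 + (-21363 - 15022*(-1)/3198) = 37384 + (-21363 - 1*(-7511/1599)) = 37384 + (-21363 + 7511/1599) = 37384 - 34151926/1599 = 25625090/1599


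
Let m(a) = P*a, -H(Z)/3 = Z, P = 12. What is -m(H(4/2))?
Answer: 72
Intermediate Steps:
H(Z) = -3*Z
m(a) = 12*a
-m(H(4/2)) = -12*(-12/2) = -12*(-3*2) = -12*(-6) = -1*(-72) = 72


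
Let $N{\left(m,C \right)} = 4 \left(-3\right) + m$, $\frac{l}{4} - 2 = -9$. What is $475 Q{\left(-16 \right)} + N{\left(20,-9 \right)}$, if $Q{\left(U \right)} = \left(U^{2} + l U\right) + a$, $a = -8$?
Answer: $330608$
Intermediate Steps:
$l = -28$ ($l = 8 + 4 \left(-9\right) = 8 - 36 = -28$)
$Q{\left(U \right)} = -8 + U^{2} - 28 U$ ($Q{\left(U \right)} = \left(U^{2} - 28 U\right) - 8 = -8 + U^{2} - 28 U$)
$N{\left(m,C \right)} = -12 + m$
$475 Q{\left(-16 \right)} + N{\left(20,-9 \right)} = 475 \left(-8 + \left(-16\right)^{2} - -448\right) + \left(-12 + 20\right) = 475 \left(-8 + 256 + 448\right) + 8 = 475 \cdot 696 + 8 = 330600 + 8 = 330608$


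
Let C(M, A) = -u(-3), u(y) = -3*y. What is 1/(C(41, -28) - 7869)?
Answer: -1/7878 ≈ -0.00012694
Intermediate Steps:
C(M, A) = -9 (C(M, A) = -(-3)*(-3) = -1*9 = -9)
1/(C(41, -28) - 7869) = 1/(-9 - 7869) = 1/(-7878) = -1/7878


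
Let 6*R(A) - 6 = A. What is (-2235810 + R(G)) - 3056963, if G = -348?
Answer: -5292830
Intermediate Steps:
R(A) = 1 + A/6
(-2235810 + R(G)) - 3056963 = (-2235810 + (1 + (⅙)*(-348))) - 3056963 = (-2235810 + (1 - 58)) - 3056963 = (-2235810 - 57) - 3056963 = -2235867 - 3056963 = -5292830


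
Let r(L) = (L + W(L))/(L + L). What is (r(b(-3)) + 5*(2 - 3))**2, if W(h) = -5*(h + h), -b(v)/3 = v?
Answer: 361/4 ≈ 90.250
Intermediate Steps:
b(v) = -3*v
W(h) = -10*h
r(L) = -9/2 (r(L) = (L - 10*L)/(L + L) = (-9*L)/((2*L)) = (-9*L)*(1/(2*L)) = -9/2)
(r(b(-3)) + 5*(2 - 3))**2 = (-9/2 + 5*(2 - 3))**2 = (-9/2 + 5*(-1))**2 = (-9/2 - 5)**2 = (-19/2)**2 = 361/4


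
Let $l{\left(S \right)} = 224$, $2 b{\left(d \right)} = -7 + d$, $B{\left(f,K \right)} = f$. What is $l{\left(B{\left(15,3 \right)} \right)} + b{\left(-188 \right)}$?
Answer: $\frac{253}{2} \approx 126.5$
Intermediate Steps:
$b{\left(d \right)} = - \frac{7}{2} + \frac{d}{2}$ ($b{\left(d \right)} = \frac{-7 + d}{2} = - \frac{7}{2} + \frac{d}{2}$)
$l{\left(B{\left(15,3 \right)} \right)} + b{\left(-188 \right)} = 224 + \left(- \frac{7}{2} + \frac{1}{2} \left(-188\right)\right) = 224 - \frac{195}{2} = \frac{253}{2}$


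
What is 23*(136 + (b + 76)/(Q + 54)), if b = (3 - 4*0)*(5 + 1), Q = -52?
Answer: 4209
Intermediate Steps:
b = 18 (b = (3 + 0)*6 = 3*6 = 18)
23*(136 + (b + 76)/(Q + 54)) = 23*(136 + (18 + 76)/(-52 + 54)) = 23*(136 + 94/2) = 23*(136 + 94*(1/2)) = 23*(136 + 47) = 23*183 = 4209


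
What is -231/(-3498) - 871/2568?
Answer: -37175/136104 ≈ -0.27314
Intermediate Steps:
-231/(-3498) - 871/2568 = -231*(-1/3498) - 871*1/2568 = 7/106 - 871/2568 = -37175/136104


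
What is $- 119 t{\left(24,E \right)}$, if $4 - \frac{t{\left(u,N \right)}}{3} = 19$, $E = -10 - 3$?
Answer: $5355$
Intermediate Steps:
$E = -13$
$t{\left(u,N \right)} = -45$ ($t{\left(u,N \right)} = 12 - 57 = -45$)
$- 119 t{\left(24,E \right)} = \left(-119\right) \left(-45\right) = 5355$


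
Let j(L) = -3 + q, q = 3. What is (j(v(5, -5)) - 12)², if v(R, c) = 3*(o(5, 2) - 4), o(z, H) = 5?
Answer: 144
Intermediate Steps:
v(R, c) = 3 (v(R, c) = 3*(5 - 4) = 3*1 = 3)
j(L) = 0 (j(L) = -3 + 3 = 0)
(j(v(5, -5)) - 12)² = (0 - 12)² = (-12)² = 144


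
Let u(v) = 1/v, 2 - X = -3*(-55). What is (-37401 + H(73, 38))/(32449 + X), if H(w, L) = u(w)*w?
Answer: -18700/16143 ≈ -1.1584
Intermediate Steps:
X = -163 (X = 2 - (-3)*(-55) = 2 - 1*165 = 2 - 165 = -163)
H(w, L) = 1 (H(w, L) = w/w = 1)
(-37401 + H(73, 38))/(32449 + X) = (-37401 + 1)/(32449 - 163) = -37400/32286 = -37400*1/32286 = -18700/16143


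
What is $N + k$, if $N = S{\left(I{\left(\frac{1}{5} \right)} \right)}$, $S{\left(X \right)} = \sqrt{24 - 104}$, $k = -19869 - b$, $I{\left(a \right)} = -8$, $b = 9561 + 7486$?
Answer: $-36916 + 4 i \sqrt{5} \approx -36916.0 + 8.9443 i$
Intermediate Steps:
$b = 17047$
$k = -36916$ ($k = -19869 - 17047 = -36916$)
$S{\left(X \right)} = 4 i \sqrt{5}$ ($S{\left(X \right)} = \sqrt{-80} = 4 i \sqrt{5}$)
$N = 4 i \sqrt{5} \approx 8.9443 i$
$N + k = 4 i \sqrt{5} - 36916 = -36916 + 4 i \sqrt{5}$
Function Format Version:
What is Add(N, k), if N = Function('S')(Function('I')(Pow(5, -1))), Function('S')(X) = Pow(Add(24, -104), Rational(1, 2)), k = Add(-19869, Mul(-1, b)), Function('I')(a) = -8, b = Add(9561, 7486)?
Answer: Add(-36916, Mul(4, I, Pow(5, Rational(1, 2)))) ≈ Add(-36916., Mul(8.9443, I))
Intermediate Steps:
b = 17047
k = -36916 (k = Add(-19869, Mul(-1, 17047)) = Add(-19869, -17047) = -36916)
Function('S')(X) = Mul(4, I, Pow(5, Rational(1, 2))) (Function('S')(X) = Pow(-80, Rational(1, 2)) = Mul(4, I, Pow(5, Rational(1, 2))))
N = Mul(4, I, Pow(5, Rational(1, 2))) ≈ Mul(8.9443, I)
Add(N, k) = Add(Mul(4, I, Pow(5, Rational(1, 2))), -36916) = Add(-36916, Mul(4, I, Pow(5, Rational(1, 2))))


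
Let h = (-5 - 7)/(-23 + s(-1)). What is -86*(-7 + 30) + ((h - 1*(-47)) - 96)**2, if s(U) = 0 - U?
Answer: 44751/121 ≈ 369.84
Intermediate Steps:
s(U) = -U
h = 6/11 (h = (-5 - 7)/(-23 - 1*(-1)) = -12/(-23 + 1) = -12/(-22) = -12*(-1/22) = 6/11 ≈ 0.54545)
-86*(-7 + 30) + ((h - 1*(-47)) - 96)**2 = -86*(-7 + 30) + ((6/11 - 1*(-47)) - 96)**2 = -86*23 + ((6/11 + 47) - 96)**2 = -1978 + (523/11 - 96)**2 = -1978 + (-533/11)**2 = -1978 + 284089/121 = 44751/121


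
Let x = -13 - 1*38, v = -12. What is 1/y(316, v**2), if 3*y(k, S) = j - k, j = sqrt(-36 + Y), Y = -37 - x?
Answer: -474/49939 - 3*I*sqrt(22)/99878 ≈ -0.0094916 - 0.00014088*I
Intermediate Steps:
x = -51 (x = -13 - 38 = -51)
Y = 14 (Y = -37 - 1*(-51) = -37 + 51 = 14)
j = I*sqrt(22) (j = sqrt(-36 + 14) = sqrt(-22) = I*sqrt(22) ≈ 4.6904*I)
y(k, S) = -k/3 + I*sqrt(22)/3 (y(k, S) = (I*sqrt(22) - k)/3 = (-k + I*sqrt(22))/3 = -k/3 + I*sqrt(22)/3)
1/y(316, v**2) = 1/(-1/3*316 + I*sqrt(22)/3) = 1/(-316/3 + I*sqrt(22)/3)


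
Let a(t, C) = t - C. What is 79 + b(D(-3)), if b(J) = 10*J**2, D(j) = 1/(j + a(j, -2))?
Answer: 637/8 ≈ 79.625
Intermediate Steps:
D(j) = 1/(2 + 2*j) (D(j) = 1/(j + (j - 1*(-2))) = 1/(j + (j + 2)) = 1/(j + (2 + j)) = 1/(2 + 2*j))
79 + b(D(-3)) = 79 + 10*(1/(2*(1 - 3)))**2 = 79 + 10*((1/2)/(-2))**2 = 79 + 10*((1/2)*(-1/2))**2 = 79 + 10*(-1/4)**2 = 79 + 10*(1/16) = 79 + 5/8 = 637/8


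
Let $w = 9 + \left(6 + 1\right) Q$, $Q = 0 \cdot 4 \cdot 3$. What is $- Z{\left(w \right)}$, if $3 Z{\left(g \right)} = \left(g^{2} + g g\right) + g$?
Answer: $-57$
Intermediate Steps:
$Q = 0$ ($Q = 0 \cdot 3 = 0$)
$w = 9$ ($w = 9 + \left(6 + 1\right) 0 = 9 + 7 \cdot 0 = 9 + 0 = 9$)
$Z{\left(g \right)} = \frac{g}{3} + \frac{2 g^{2}}{3}$ ($Z{\left(g \right)} = \frac{\left(g^{2} + g g\right) + g}{3} = \frac{\left(g^{2} + g^{2}\right) + g}{3} = \frac{2 g^{2} + g}{3} = \frac{g + 2 g^{2}}{3} = \frac{g}{3} + \frac{2 g^{2}}{3}$)
$- Z{\left(w \right)} = - \frac{9 \left(1 + 2 \cdot 9\right)}{3} = - \frac{9 \left(1 + 18\right)}{3} = - \frac{9 \cdot 19}{3} = \left(-1\right) 57 = -57$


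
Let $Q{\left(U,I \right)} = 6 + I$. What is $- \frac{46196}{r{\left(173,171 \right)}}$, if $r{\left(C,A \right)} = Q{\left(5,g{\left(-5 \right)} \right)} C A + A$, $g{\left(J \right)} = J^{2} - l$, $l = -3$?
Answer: $- \frac{46196}{1005993} \approx -0.045921$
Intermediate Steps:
$g{\left(J \right)} = 3 + J^{2}$ ($g{\left(J \right)} = J^{2} - -3 = J^{2} + 3 = 3 + J^{2}$)
$r{\left(C,A \right)} = A + 34 A C$ ($r{\left(C,A \right)} = \left(6 + \left(3 + \left(-5\right)^{2}\right)\right) C A + A = \left(6 + \left(3 + 25\right)\right) C A + A = \left(6 + 28\right) C A + A = 34 C A + A = 34 A C + A = A + 34 A C$)
$- \frac{46196}{r{\left(173,171 \right)}} = - \frac{46196}{171 \left(1 + 34 \cdot 173\right)} = - \frac{46196}{171 \left(1 + 5882\right)} = - \frac{46196}{171 \cdot 5883} = - \frac{46196}{1005993}$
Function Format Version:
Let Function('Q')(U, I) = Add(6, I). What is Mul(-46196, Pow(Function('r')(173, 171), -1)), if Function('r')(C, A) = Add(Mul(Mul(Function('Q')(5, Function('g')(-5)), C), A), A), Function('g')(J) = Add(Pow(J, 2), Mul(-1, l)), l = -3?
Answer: Rational(-46196, 1005993) ≈ -0.045921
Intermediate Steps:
Function('g')(J) = Add(3, Pow(J, 2)) (Function('g')(J) = Add(Pow(J, 2), Mul(-1, -3)) = Add(Pow(J, 2), 3) = Add(3, Pow(J, 2)))
Function('r')(C, A) = Add(A, Mul(34, A, C)) (Function('r')(C, A) = Add(Mul(Mul(Add(6, Add(3, Pow(-5, 2))), C), A), A) = Add(Mul(Mul(Add(6, Add(3, 25)), C), A), A) = Add(Mul(Mul(Add(6, 28), C), A), A) = Add(Mul(Mul(34, C), A), A) = Add(Mul(34, A, C), A) = Add(A, Mul(34, A, C)))
Mul(-46196, Pow(Function('r')(173, 171), -1)) = Mul(-46196, Pow(Mul(171, Add(1, Mul(34, 173))), -1)) = Mul(-46196, Pow(Mul(171, Add(1, 5882)), -1)) = Mul(-46196, Pow(Mul(171, 5883), -1)) = Mul(-46196, Pow(1005993, -1)) = Mul(-46196, Rational(1, 1005993)) = Rational(-46196, 1005993)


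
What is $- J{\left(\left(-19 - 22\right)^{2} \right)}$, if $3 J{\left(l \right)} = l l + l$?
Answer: $- \frac{2827442}{3} \approx -9.4248 \cdot 10^{5}$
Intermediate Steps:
$J{\left(l \right)} = \frac{l}{3} + \frac{l^{2}}{3}$ ($J{\left(l \right)} = \frac{l l + l}{3} = \frac{l^{2} + l}{3} = \frac{l + l^{2}}{3} = \frac{l}{3} + \frac{l^{2}}{3}$)
$- J{\left(\left(-19 - 22\right)^{2} \right)} = - \frac{\left(-19 - 22\right)^{2} \left(1 + \left(-19 - 22\right)^{2}\right)}{3} = - \frac{\left(-41\right)^{2} \left(1 + \left(-41\right)^{2}\right)}{3} = - \frac{1681 \left(1 + 1681\right)}{3} = - \frac{1681 \cdot 1682}{3} = \left(-1\right) \frac{2827442}{3} = - \frac{2827442}{3}$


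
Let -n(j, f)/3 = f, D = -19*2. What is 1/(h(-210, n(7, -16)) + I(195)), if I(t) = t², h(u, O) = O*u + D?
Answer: 1/27907 ≈ 3.5833e-5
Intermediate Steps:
D = -38
n(j, f) = -3*f
h(u, O) = -38 + O*u (h(u, O) = O*u - 38 = -38 + O*u)
1/(h(-210, n(7, -16)) + I(195)) = 1/((-38 - 3*(-16)*(-210)) + 195²) = 1/((-38 + 48*(-210)) + 38025) = 1/((-38 - 10080) + 38025) = 1/(-10118 + 38025) = 1/27907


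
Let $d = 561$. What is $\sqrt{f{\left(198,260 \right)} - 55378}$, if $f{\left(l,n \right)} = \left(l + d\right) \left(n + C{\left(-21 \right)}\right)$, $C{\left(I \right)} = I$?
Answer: $\sqrt{126023} \approx 355.0$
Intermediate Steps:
$f{\left(l,n \right)} = \left(-21 + n\right) \left(561 + l\right)$ ($f{\left(l,n \right)} = \left(l + 561\right) \left(n - 21\right) = \left(561 + l\right) \left(-21 + n\right) = \left(-21 + n\right) \left(561 + l\right)$)
$\sqrt{f{\left(198,260 \right)} - 55378} = \sqrt{\left(-11781 - 4158 + 561 \cdot 260 + 198 \cdot 260\right) - 55378} = \sqrt{\left(-11781 - 4158 + 145860 + 51480\right) - 55378} = \sqrt{181401 - 55378} = \sqrt{126023}$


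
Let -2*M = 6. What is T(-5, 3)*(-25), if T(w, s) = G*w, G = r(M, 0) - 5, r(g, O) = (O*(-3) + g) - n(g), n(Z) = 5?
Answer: -1625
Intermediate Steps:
M = -3 (M = -1/2*6 = -3)
r(g, O) = -5 + g - 3*O (r(g, O) = (O*(-3) + g) - 1*5 = (-3*O + g) - 5 = (g - 3*O) - 5 = -5 + g - 3*O)
G = -13 (G = (-5 - 3 - 3*0) - 5 = (-5 - 3 + 0) - 5 = -8 - 5 = -13)
T(w, s) = -13*w
T(-5, 3)*(-25) = -13*(-5)*(-25) = 65*(-25) = -1625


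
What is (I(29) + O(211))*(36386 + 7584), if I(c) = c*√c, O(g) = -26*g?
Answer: -241219420 + 1275130*√29 ≈ -2.3435e+8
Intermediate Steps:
I(c) = c^(3/2)
(I(29) + O(211))*(36386 + 7584) = (29^(3/2) - 26*211)*(36386 + 7584) = (29*√29 - 5486)*43970 = (-5486 + 29*√29)*43970 = -241219420 + 1275130*√29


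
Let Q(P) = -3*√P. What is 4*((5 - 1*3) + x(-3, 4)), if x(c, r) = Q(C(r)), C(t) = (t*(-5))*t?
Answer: 8 - 48*I*√5 ≈ 8.0 - 107.33*I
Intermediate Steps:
C(t) = -5*t² (C(t) = (-5*t)*t = -5*t²)
x(c, r) = -3*√5*√(-r²)
4*((5 - 1*3) + x(-3, 4)) = 4*((5 - 1*3) - 3*√5*√(-1*4²)) = 4*((5 - 3) - 3*√5*√(-1*16)) = 4*(2 - 3*√5*√(-16)) = 4*(2 - 3*√5*4*I) = 4*(2 - 12*I*√5) = 8 - 48*I*√5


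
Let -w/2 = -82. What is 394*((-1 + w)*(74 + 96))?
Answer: 10917740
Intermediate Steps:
w = 164 (w = -2*(-82) = 164)
394*((-1 + w)*(74 + 96)) = 394*((-1 + 164)*(74 + 96)) = 394*(163*170) = 394*27710 = 10917740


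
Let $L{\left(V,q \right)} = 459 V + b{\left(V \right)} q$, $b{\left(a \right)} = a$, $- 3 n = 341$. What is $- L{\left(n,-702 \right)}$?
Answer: $-27621$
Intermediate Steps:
$n = - \frac{341}{3}$ ($n = \left(- \frac{1}{3}\right) 341 = - \frac{341}{3} \approx -113.67$)
$L{\left(V,q \right)} = 459 V + V q$
$- L{\left(n,-702 \right)} = - \frac{\left(-341\right) \left(459 - 702\right)}{3} = - \frac{\left(-341\right) \left(-243\right)}{3} = \left(-1\right) 27621 = -27621$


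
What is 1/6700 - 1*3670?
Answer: -24588999/6700 ≈ -3670.0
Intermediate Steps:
1/6700 - 1*3670 = 1/6700 - 3670 = -24588999/6700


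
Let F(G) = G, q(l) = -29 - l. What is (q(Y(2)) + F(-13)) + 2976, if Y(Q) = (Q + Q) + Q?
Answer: 2928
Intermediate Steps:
Y(Q) = 3*Q (Y(Q) = 2*Q + Q = 3*Q)
(q(Y(2)) + F(-13)) + 2976 = ((-29 - 3*2) - 13) + 2976 = ((-29 - 1*6) - 13) + 2976 = ((-29 - 6) - 13) + 2976 = (-35 - 13) + 2976 = -48 + 2976 = 2928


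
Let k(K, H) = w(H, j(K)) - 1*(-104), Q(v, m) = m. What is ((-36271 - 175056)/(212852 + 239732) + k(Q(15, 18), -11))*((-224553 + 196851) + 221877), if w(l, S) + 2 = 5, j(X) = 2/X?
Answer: 9362178887175/452584 ≈ 2.0686e+7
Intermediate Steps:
w(l, S) = 3 (w(l, S) = -2 + 5 = 3)
k(K, H) = 107 (k(K, H) = 3 - 1*(-104) = 3 + 104 = 107)
((-36271 - 175056)/(212852 + 239732) + k(Q(15, 18), -11))*((-224553 + 196851) + 221877) = ((-36271 - 175056)/(212852 + 239732) + 107)*((-224553 + 196851) + 221877) = (-211327/452584 + 107)*(-27702 + 221877) = (-211327*1/452584 + 107)*194175 = (-211327/452584 + 107)*194175 = (48215161/452584)*194175 = 9362178887175/452584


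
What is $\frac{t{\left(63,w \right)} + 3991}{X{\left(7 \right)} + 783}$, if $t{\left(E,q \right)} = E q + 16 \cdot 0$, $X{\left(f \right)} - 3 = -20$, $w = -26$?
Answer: $\frac{2353}{766} \approx 3.0718$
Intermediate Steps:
$X{\left(f \right)} = -17$ ($X{\left(f \right)} = 3 - 20 = -17$)
$t{\left(E,q \right)} = E q$ ($t{\left(E,q \right)} = E q + 0 = E q$)
$\frac{t{\left(63,w \right)} + 3991}{X{\left(7 \right)} + 783} = \frac{63 \left(-26\right) + 3991}{-17 + 783} = \frac{-1638 + 3991}{766} = 2353 \cdot \frac{1}{766} = \frac{2353}{766}$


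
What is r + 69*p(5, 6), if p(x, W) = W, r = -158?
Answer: 256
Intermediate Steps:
r + 69*p(5, 6) = -158 + 69*6 = -158 + 414 = 256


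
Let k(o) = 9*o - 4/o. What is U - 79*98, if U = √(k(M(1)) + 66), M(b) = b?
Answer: -7742 + √71 ≈ -7733.6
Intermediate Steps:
k(o) = -4/o + 9*o
U = √71 (U = √((-4/1 + 9*1) + 66) = √((-4*1 + 9) + 66) = √((-4 + 9) + 66) = √(5 + 66) = √71 ≈ 8.4261)
U - 79*98 = √71 - 79*98 = √71 - 7742 = -7742 + √71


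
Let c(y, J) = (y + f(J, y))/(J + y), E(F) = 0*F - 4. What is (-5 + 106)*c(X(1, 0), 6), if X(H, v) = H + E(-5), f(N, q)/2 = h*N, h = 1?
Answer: 303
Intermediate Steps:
E(F) = -4 (E(F) = 0 - 4 = -4)
f(N, q) = 2*N (f(N, q) = 2*(1*N) = 2*N)
X(H, v) = -4 + H (X(H, v) = H - 4 = -4 + H)
c(y, J) = (y + 2*J)/(J + y)
(-5 + 106)*c(X(1, 0), 6) = (-5 + 106)*(((-4 + 1) + 2*6)/(6 + (-4 + 1))) = 101*((-3 + 12)/(6 - 3)) = 101*(9/3) = 101*((⅓)*9) = 101*3 = 303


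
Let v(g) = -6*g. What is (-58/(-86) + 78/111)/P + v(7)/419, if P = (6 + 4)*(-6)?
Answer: -4927349/39997740 ≈ -0.12319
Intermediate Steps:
P = -60 (P = 10*(-6) = -60)
(-58/(-86) + 78/111)/P + v(7)/419 = (-58/(-86) + 78/111)/(-60) - 6*7/419 = (-58*(-1/86) + 78*(1/111))*(-1/60) - 42*1/419 = (29/43 + 26/37)*(-1/60) - 42/419 = (2191/1591)*(-1/60) - 42/419 = -2191/95460 - 42/419 = -4927349/39997740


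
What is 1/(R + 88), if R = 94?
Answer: 1/182 ≈ 0.0054945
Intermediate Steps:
1/(R + 88) = 1/(94 + 88) = 1/182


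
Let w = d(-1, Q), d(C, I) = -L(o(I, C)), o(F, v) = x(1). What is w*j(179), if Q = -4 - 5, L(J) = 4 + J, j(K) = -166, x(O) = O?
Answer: 830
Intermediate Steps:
o(F, v) = 1
Q = -9
d(C, I) = -5 (d(C, I) = -(4 + 1) = -1*5 = -5)
w = -5
w*j(179) = -5*(-166) = 830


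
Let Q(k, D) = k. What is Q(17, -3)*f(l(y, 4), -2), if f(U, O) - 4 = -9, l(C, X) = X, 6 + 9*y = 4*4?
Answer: -85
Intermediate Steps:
y = 10/9 (y = -2/3 + (4*4)/9 = -2/3 + (1/9)*16 = -2/3 + 16/9 = 10/9 ≈ 1.1111)
f(U, O) = -5 (f(U, O) = 4 - 9 = -5)
Q(17, -3)*f(l(y, 4), -2) = 17*(-5) = -85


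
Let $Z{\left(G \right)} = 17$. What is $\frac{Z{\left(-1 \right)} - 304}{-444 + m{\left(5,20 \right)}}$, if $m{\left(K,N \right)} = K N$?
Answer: $\frac{287}{344} \approx 0.8343$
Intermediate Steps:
$\frac{Z{\left(-1 \right)} - 304}{-444 + m{\left(5,20 \right)}} = \frac{17 - 304}{-444 + 5 \cdot 20} = - \frac{287}{-444 + 100} = - \frac{287}{-344} = \left(-287\right) \left(- \frac{1}{344}\right) = \frac{287}{344}$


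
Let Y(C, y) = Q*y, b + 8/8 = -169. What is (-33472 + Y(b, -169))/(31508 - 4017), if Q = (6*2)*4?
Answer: -41584/27491 ≈ -1.5126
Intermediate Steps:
Q = 48 (Q = 12*4 = 48)
b = -170 (b = -1 - 169 = -170)
Y(C, y) = 48*y
(-33472 + Y(b, -169))/(31508 - 4017) = (-33472 + 48*(-169))/(31508 - 4017) = (-33472 - 8112)/27491 = -41584*1/27491 = -41584/27491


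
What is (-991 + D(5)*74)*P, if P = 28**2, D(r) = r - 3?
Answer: -660912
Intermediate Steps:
D(r) = -3 + r
P = 784
(-991 + D(5)*74)*P = (-991 + (-3 + 5)*74)*784 = (-991 + 2*74)*784 = (-991 + 148)*784 = -843*784 = -660912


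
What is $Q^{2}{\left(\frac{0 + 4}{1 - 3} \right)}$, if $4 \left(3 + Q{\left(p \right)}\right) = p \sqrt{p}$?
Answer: $\frac{\left(6 + i \sqrt{2}\right)^{2}}{4} \approx 8.5 + 4.2426 i$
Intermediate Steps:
$Q{\left(p \right)} = -3 + \frac{p^{\frac{3}{2}}}{4}$ ($Q{\left(p \right)} = -3 + \frac{p \sqrt{p}}{4} = -3 + \frac{p^{\frac{3}{2}}}{4}$)
$Q^{2}{\left(\frac{0 + 4}{1 - 3} \right)} = \left(-3 + \frac{\left(\frac{0 + 4}{1 - 3}\right)^{\frac{3}{2}}}{4}\right)^{2} = \left(-3 + \frac{\left(\frac{4}{-2}\right)^{\frac{3}{2}}}{4}\right)^{2} = \left(-3 + \frac{\left(4 \left(- \frac{1}{2}\right)\right)^{\frac{3}{2}}}{4}\right)^{2} = \left(-3 + \frac{\left(-2\right)^{\frac{3}{2}}}{4}\right)^{2} = \left(-3 + \frac{\left(-2\right) i \sqrt{2}}{4}\right)^{2} = \left(-3 - \frac{i \sqrt{2}}{2}\right)^{2}$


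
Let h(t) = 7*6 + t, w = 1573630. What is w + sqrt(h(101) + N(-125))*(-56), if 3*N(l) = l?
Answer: 1573630 - 224*sqrt(57)/3 ≈ 1.5731e+6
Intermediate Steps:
N(l) = l/3
h(t) = 42 + t
w + sqrt(h(101) + N(-125))*(-56) = 1573630 + sqrt((42 + 101) + (1/3)*(-125))*(-56) = 1573630 + sqrt(143 - 125/3)*(-56) = 1573630 + sqrt(304/3)*(-56) = 1573630 + (4*sqrt(57)/3)*(-56) = 1573630 - 224*sqrt(57)/3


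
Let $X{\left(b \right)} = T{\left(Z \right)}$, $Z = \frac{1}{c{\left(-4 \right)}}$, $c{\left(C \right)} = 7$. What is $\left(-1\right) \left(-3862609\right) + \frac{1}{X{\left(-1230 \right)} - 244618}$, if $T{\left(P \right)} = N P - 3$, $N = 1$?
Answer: $\frac{6614123070707}{1712346} \approx 3.8626 \cdot 10^{6}$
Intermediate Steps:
$Z = \frac{1}{7} \approx 0.14286$
$T{\left(P \right)} = -3 + P$ ($T{\left(P \right)} = 1 P - 3 = P - 3 = -3 + P$)
$X{\left(b \right)} = - \frac{20}{7}$ ($X{\left(b \right)} = -3 + \frac{1}{7} = - \frac{20}{7}$)
$\left(-1\right) \left(-3862609\right) + \frac{1}{X{\left(-1230 \right)} - 244618} = \left(-1\right) \left(-3862609\right) + \frac{1}{- \frac{20}{7} - 244618} = 3862609 + \frac{1}{- \frac{1712346}{7}} = 3862609 - \frac{7}{1712346} = \frac{6614123070707}{1712346}$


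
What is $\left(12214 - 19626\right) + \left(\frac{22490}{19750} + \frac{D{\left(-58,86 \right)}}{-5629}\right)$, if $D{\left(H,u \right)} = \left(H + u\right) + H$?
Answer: $- \frac{82388523429}{11117275} \approx -7410.9$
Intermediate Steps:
$D{\left(H,u \right)} = u + 2 H$
$\left(12214 - 19626\right) + \left(\frac{22490}{19750} + \frac{D{\left(-58,86 \right)}}{-5629}\right) = \left(12214 - 19626\right) + \left(\frac{22490}{19750} + \frac{86 + 2 \left(-58\right)}{-5629}\right) = \left(12214 - 19626\right) + \left(22490 \cdot \frac{1}{19750} + \left(86 - 116\right) \left(- \frac{1}{5629}\right)\right) = -7412 + \left(\frac{2249}{1975} - - \frac{30}{5629}\right) = -7412 + \left(\frac{2249}{1975} + \frac{30}{5629}\right) = -7412 + \frac{12718871}{11117275} = - \frac{82388523429}{11117275}$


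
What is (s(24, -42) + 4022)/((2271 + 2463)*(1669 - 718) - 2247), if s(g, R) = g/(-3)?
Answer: 1338/1499929 ≈ 0.00089204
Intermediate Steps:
s(g, R) = -g/3 (s(g, R) = g*(-⅓) = -g/3)
(s(24, -42) + 4022)/((2271 + 2463)*(1669 - 718) - 2247) = (-⅓*24 + 4022)/((2271 + 2463)*(1669 - 718) - 2247) = (-8 + 4022)/(4734*951 - 2247) = 4014/(4502034 - 2247) = 4014/4499787 = 4014*(1/4499787) = 1338/1499929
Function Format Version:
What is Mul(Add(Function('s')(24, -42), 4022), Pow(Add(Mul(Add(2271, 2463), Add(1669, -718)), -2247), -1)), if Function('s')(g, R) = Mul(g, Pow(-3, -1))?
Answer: Rational(1338, 1499929) ≈ 0.00089204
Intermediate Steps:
Function('s')(g, R) = Mul(Rational(-1, 3), g) (Function('s')(g, R) = Mul(g, Rational(-1, 3)) = Mul(Rational(-1, 3), g))
Mul(Add(Function('s')(24, -42), 4022), Pow(Add(Mul(Add(2271, 2463), Add(1669, -718)), -2247), -1)) = Mul(Add(Mul(Rational(-1, 3), 24), 4022), Pow(Add(Mul(Add(2271, 2463), Add(1669, -718)), -2247), -1)) = Mul(Add(-8, 4022), Pow(Add(Mul(4734, 951), -2247), -1)) = Mul(4014, Pow(Add(4502034, -2247), -1)) = Mul(4014, Pow(4499787, -1)) = Mul(4014, Rational(1, 4499787)) = Rational(1338, 1499929)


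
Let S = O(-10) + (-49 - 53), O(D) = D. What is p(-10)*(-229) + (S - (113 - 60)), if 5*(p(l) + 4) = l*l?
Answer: -3829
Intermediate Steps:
S = -112 (S = -10 + (-49 - 53) = -10 - 102 = -112)
p(l) = -4 + l²/5 (p(l) = -4 + (l*l)/5 = -4 + l²/5)
p(-10)*(-229) + (S - (113 - 60)) = (-4 + (⅕)*(-10)²)*(-229) + (-112 - (113 - 60)) = (-4 + (⅕)*100)*(-229) + (-112 - 1*53) = (-4 + 20)*(-229) + (-112 - 53) = 16*(-229) - 165 = -3664 - 165 = -3829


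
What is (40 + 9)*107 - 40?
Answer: 5203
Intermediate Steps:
(40 + 9)*107 - 40 = 49*107 - 40 = 5243 - 40 = 5203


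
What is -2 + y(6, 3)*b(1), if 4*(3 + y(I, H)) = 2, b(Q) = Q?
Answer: -9/2 ≈ -4.5000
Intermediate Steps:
y(I, H) = -5/2 (y(I, H) = -3 + (¼)*2 = -3 + ½ = -5/2)
-2 + y(6, 3)*b(1) = -2 - 5/2*1 = -2 - 5/2 = -9/2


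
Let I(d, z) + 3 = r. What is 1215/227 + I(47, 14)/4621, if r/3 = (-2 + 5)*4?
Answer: 5622006/1048967 ≈ 5.3596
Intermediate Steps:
r = 36 (r = 3*((-2 + 5)*4) = 3*(3*4) = 3*12 = 36)
I(d, z) = 33 (I(d, z) = -3 + 36 = 33)
1215/227 + I(47, 14)/4621 = 1215/227 + 33/4621 = 5622006/1048967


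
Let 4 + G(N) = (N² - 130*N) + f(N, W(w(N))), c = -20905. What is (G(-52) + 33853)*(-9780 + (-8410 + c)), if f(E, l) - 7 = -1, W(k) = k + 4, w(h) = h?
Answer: -1693556305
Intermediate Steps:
W(k) = 4 + k
f(E, l) = 6 (f(E, l) = 7 - 1 = 6)
G(N) = 2 + N² - 130*N (G(N) = -4 + ((N² - 130*N) + 6) = -4 + (6 + N² - 130*N) = 2 + N² - 130*N)
(G(-52) + 33853)*(-9780 + (-8410 + c)) = ((2 + (-52)² - 130*(-52)) + 33853)*(-9780 + (-8410 - 20905)) = ((2 + 2704 + 6760) + 33853)*(-9780 - 29315) = (9466 + 33853)*(-39095) = 43319*(-39095) = -1693556305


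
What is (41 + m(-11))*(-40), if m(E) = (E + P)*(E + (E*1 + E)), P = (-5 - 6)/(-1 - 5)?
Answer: -13740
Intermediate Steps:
P = 11/6 (P = -11/(-6) = -11*(-⅙) = 11/6 ≈ 1.8333)
m(E) = 3*E*(11/6 + E) (m(E) = (E + 11/6)*(E + (E*1 + E)) = (11/6 + E)*(E + (E + E)) = (11/6 + E)*(E + 2*E) = (11/6 + E)*(3*E) = 3*E*(11/6 + E))
(41 + m(-11))*(-40) = (41 + (½)*(-11)*(11 + 6*(-11)))*(-40) = (41 + (½)*(-11)*(11 - 66))*(-40) = (41 + (½)*(-11)*(-55))*(-40) = (41 + 605/2)*(-40) = (687/2)*(-40) = -13740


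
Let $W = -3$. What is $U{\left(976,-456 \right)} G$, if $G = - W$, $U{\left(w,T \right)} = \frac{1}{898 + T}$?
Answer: $\frac{3}{442} \approx 0.0067873$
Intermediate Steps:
$G = 3$ ($G = \left(-1\right) \left(-3\right) = 3$)
$U{\left(976,-456 \right)} G = \frac{1}{898 - 456} \cdot 3 = \frac{1}{442} \cdot 3 = \frac{3}{442}$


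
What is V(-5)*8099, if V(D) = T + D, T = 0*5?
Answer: -40495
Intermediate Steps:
T = 0
V(D) = D (V(D) = 0 + D = D)
V(-5)*8099 = -5*8099 = -40495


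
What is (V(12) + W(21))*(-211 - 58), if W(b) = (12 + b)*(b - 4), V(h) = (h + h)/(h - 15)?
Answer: -148757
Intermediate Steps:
V(h) = 2*h/(-15 + h) (V(h) = (2*h)/(-15 + h) = 2*h/(-15 + h))
W(b) = (-4 + b)*(12 + b) (W(b) = (12 + b)*(-4 + b) = (-4 + b)*(12 + b))
(V(12) + W(21))*(-211 - 58) = (2*12/(-15 + 12) + (-48 + 21² + 8*21))*(-211 - 58) = (2*12/(-3) + (-48 + 441 + 168))*(-269) = (2*12*(-⅓) + 561)*(-269) = (-8 + 561)*(-269) = 553*(-269) = -148757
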